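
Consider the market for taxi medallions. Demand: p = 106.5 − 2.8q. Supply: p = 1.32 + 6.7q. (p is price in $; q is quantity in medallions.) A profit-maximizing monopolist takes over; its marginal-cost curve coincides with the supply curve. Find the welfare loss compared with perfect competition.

$30.17

Competitive equilibrium: 106.5 − 2.8q = 1.32 + 6.7q → q* = 11.0716, p* = 75.4996.
Marginal revenue: MR = 106.5 − 5.6q. Set MR = MC: 106.5 − 5.6q = 1.32 + 6.7q → q_m = 8.5512.
Price p_m = 106.5 − 2.8·8.5512 = 82.5566; MC(q_m) = 1.32 + 6.7·8.5512 = 58.613.
Competitive q* = 11.0716, so Δq = 2.5204; wedge = 82.5566 − 58.613 = 23.9436.
DWL = ½ × 2.5204 × 23.9436 = $30.17.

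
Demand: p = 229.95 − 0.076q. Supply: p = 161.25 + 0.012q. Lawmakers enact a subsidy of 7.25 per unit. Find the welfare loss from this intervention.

Competitive equilibrium: 229.95 − 0.076q = 161.25 + 0.012q → q* = 780.6818, p* = 170.6182.
The subsidy lowers effective supply by 7.25: p = 154 + 0.012q.
New quantity: 229.95 − 0.076q = 154 + 0.012q → q' = 863.0682.
Overproduction Δq = 863.0682 − 780.6818 = 82.3864; wedge = subsidy = 7.25.
DWL = ½ × 82.3864 × 7.25 = 298.65.

298.65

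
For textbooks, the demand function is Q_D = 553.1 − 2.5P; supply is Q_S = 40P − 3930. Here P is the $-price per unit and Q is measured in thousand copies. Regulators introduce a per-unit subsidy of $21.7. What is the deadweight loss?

$553.99 thousand

In inverse form: demand P = 221.24 − 0.4Q, supply P = 98.25 + 0.025Q.
Competitive equilibrium: 221.24 − 0.4Q = 98.25 + 0.025Q → Q* = 289.3882, P* = 105.4847.
The subsidy lowers effective supply by 21.7: P = 76.55 + 0.025Q.
New quantity: 221.24 − 0.4Q = 76.55 + 0.025Q → Q' = 340.4471.
Overproduction ΔQ = 340.4471 − 289.3882 = 51.0589; wedge = subsidy = 21.7.
Welfare loss = ½ × 51.0589 × 21.7 = $553.99 thousand.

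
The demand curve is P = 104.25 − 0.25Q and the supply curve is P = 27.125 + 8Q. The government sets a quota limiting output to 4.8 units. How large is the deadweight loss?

Competitive equilibrium: 104.25 − 0.25Q = 27.125 + 8Q → Q* = 9.3485, P* = 101.9129.
At Q = 4.8: demand price = 104.25 − 0.25·4.8 = 103.05; supply price = 27.125 + 8·4.8 = 65.525.
ΔQ = 9.3485 − 4.8 = 4.5485; wedge = 103.05 − 65.525 = 37.525.
Welfare loss = ½ × 4.5485 × 37.525 = 85.34.

85.34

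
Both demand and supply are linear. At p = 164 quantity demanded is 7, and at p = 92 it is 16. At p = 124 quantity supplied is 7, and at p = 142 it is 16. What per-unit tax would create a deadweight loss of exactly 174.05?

59

Demand slope = (92 − 164)/(16 − 7) = −8, so p = 220 − 8q.
Supply slope = (142 − 124)/(16 − 7) = 2, so p = 110 + 2q.
Competitive equilibrium: 220 − 8q = 110 + 2q → q* = 11, p* = 132.
A tax t gives Δq = t/10 and wedge t, so DWL = t²/20.
t²/20 = 174.05 → t² = 3481 → t = 59.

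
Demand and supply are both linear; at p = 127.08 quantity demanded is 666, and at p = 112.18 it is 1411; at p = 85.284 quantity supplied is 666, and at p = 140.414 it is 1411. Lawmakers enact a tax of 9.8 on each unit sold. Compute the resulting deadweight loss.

510.85

Demand slope = (112.18 − 127.08)/(1411 − 666) = −0.02, so p = 140.4 − 0.02q.
Supply slope = (140.414 − 85.284)/(1411 − 666) = 0.074, so p = 36 + 0.074q.
Competitive equilibrium: 140.4 − 0.02q = 36 + 0.074q → q* = 1110.6383, p* = 118.1872.
With the tax, the buyer price exceeds the seller price by 9.8: (140.4 − 0.02q) − (36 + 0.074q) = 9.8 → q' = 1006.383.
Δq = 1110.6383 − 1006.383 = 104.2553; the wedge equals the tax, 9.8.
Welfare loss = ½ × 104.2553 × 9.8 = 510.85.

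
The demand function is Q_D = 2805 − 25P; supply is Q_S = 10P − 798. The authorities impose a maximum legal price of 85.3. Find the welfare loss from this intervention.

2178.89

In inverse form: demand P = 112.2 − 0.04Q, supply P = 79.8 + 0.1Q.
Competitive equilibrium: 112.2 − 0.04Q = 79.8 + 0.1Q → Q* = 231.4286, P* = 102.9429.
At the ceiling P = 85.3, quantity supplied = (85.3 − 79.8)/0.1 = 55.
Willingness to pay at Q' = 55: 112.2 − 0.04·55 = 110.
ΔQ = 231.4286 − 55 = 176.4286; wedge = 110 − 85.3 = 24.7.
Welfare loss = ½ × 176.4286 × 24.7 = 2178.89.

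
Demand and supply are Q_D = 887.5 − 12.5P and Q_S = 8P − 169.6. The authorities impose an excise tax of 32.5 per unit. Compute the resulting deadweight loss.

In inverse form: demand P = 71 − 0.08Q, supply P = 21.2 + 0.125Q.
Competitive equilibrium: 71 − 0.08Q = 21.2 + 0.125Q → Q* = 242.9268, P* = 51.5659.
With the tax, the buyer price exceeds the seller price by 32.5: (71 − 0.08Q) − (21.2 + 0.125Q) = 32.5 → Q' = 84.3902.
ΔQ = 242.9268 − 84.3902 = 158.5366; the wedge equals the tax, 32.5.
Deadweight loss = ½ × 158.5366 × 32.5 = 2576.22.

2576.22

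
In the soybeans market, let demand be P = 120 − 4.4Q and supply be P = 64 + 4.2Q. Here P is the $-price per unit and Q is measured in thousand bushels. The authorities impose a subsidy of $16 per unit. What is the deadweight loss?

$14.88 thousand

Competitive equilibrium: 120 − 4.4Q = 64 + 4.2Q → Q* = 6.5116, P* = 91.3488.
The subsidy lowers effective supply by 16: P = 48 + 4.2Q.
New quantity: 120 − 4.4Q = 48 + 4.2Q → Q' = 8.3721.
Overproduction ΔQ = 8.3721 − 6.5116 = 1.8605; wedge = subsidy = 16.
DWL = ½ × 1.8605 × 16 = $14.88 thousand.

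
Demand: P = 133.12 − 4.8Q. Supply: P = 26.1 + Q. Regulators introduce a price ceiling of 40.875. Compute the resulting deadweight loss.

39.20

Competitive equilibrium: 133.12 − 4.8Q = 26.1 + Q → Q* = 18.4517, P* = 44.5517.
At the ceiling P = 40.875, quantity supplied = (40.875 − 26.1)/1 = 14.775.
Willingness to pay at Q' = 14.775: 133.12 − 4.8·14.775 = 62.2.
ΔQ = 18.4517 − 14.775 = 3.6767; wedge = 62.2 − 40.875 = 21.325.
The triangle = ½ × 3.6767 × 21.325 = 39.20.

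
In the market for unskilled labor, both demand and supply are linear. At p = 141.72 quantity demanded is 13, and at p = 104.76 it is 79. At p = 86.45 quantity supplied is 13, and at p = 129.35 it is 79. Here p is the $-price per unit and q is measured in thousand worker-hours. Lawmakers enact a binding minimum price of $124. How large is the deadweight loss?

$119.17 thousand

Demand slope = (104.76 − 141.72)/(79 − 13) = −0.56, so p = 149 − 0.56q.
Supply slope = (129.35 − 86.45)/(79 − 13) = 0.65, so p = 78 + 0.65q.
Competitive equilibrium: 149 − 0.56q = 78 + 0.65q → q* = 58.6777, p* = 116.1405.
At the floor p = 124, quantity demanded = (149 − 124)/0.56 = 44.6429.
Sellers' marginal cost at q' = 44.6429: 78 + 0.65·44.6429 = 107.0179.
Δq = 58.6777 − 44.6429 = 14.0348; wedge = 124 − 107.0179 = 16.9821.
The triangle = ½ × 14.0348 × 16.9821 = $119.17 thousand.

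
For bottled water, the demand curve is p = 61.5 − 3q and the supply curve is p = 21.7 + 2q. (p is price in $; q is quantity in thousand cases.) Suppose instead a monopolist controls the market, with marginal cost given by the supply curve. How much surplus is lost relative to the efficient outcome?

Competitive equilibrium: 61.5 − 3q = 21.7 + 2q → q* = 7.96, p* = 37.62.
Marginal revenue: MR = 61.5 − 6q. Set MR = MC: 61.5 − 6q = 21.7 + 2q → q_m = 4.975.
Price p_m = 61.5 − 3·4.975 = 46.575; MC(q_m) = 21.7 + 2·4.975 = 31.65.
Competitive q* = 7.96, so Δq = 2.985; wedge = 46.575 − 31.65 = 14.925.
Deadweight loss = ½ × 2.985 × 14.925 = $22.28 thousand.

$22.28 thousand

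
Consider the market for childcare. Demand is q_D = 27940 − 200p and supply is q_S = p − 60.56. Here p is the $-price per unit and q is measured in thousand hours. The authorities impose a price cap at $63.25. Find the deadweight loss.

In inverse form: demand p = 139.7 − 0.005q, supply p = 60.56 + q.
Competitive equilibrium: 139.7 − 0.005q = 60.56 + q → q* = 78.7463, p* = 139.3063.
At the ceiling p = 63.25, quantity supplied = (63.25 − 60.56)/1 = 2.69.
Willingness to pay at q' = 2.69: 139.7 − 0.005·2.69 = 139.6866.
Δq = 78.7463 − 2.69 = 76.0563; wedge = 139.6866 − 63.25 = 76.4366.
Deadweight loss = ½ × 76.0563 × 76.4366 = $2906.74 thousand.

$2906.74 thousand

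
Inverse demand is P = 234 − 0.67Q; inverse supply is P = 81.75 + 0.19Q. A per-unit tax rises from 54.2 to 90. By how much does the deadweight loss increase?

Competitive equilibrium: 234 − 0.67Q = 81.75 + 0.19Q → Q* = 177.0349, P* = 115.3866.
For a per-unit tax t: ΔQ = t/0.86, so DWL = ½·t·(t/0.86) = t²/1.72.
At t = 54.2: DWL = 1707.93. At t = 90: DWL = 4709.302.
Increase = 4709.302 − 1707.93 = 3001.37.

3001.37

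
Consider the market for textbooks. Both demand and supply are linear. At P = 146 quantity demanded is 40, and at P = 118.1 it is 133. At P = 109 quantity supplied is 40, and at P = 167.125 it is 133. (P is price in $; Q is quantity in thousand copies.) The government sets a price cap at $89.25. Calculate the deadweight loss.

$2371.034 thousand

Demand slope = (118.1 − 146)/(133 − 40) = −0.3, so P = 158 − 0.3Q.
Supply slope = (167.125 − 109)/(133 − 40) = 0.625, so P = 84 + 0.625Q.
Competitive equilibrium: 158 − 0.3Q = 84 + 0.625Q → Q* = 80, P* = 134.
At the ceiling P = 89.25, quantity supplied = (89.25 − 84)/0.625 = 8.4.
Willingness to pay at Q' = 8.4: 158 − 0.3·8.4 = 155.48.
ΔQ = 80 − 8.4 = 71.6; wedge = 155.48 − 89.25 = 66.23.
Deadweight loss = ½ × 71.6 × 66.23 = $2371.034 thousand.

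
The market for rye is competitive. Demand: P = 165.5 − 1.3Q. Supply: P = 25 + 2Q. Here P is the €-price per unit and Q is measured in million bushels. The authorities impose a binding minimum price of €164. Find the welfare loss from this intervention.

Competitive equilibrium: 165.5 − 1.3Q = 25 + 2Q → Q* = 42.57576, P* = 110.15152.
At the floor P = 164, quantity demanded = (165.5 − 164)/1.3 = 1.15385.
Sellers' marginal cost at Q' = 1.15385: 25 + 2·1.15385 = 27.3077.
ΔQ = 42.57576 − 1.15385 = 41.42191; wedge = 164 − 27.3077 = 136.6923.
DWL = ½ × 41.42191 × 136.6923 = €2831.03 million.

€2831.03 million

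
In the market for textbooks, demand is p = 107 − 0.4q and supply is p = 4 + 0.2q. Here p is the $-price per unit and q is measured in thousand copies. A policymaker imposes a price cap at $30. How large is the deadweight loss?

$520.83 thousand

Competitive equilibrium: 107 − 0.4q = 4 + 0.2q → q* = 171.6667, p* = 38.3333.
At the ceiling p = 30, quantity supplied = (30 − 4)/0.2 = 130.
Willingness to pay at q' = 130: 107 − 0.4·130 = 55.
Δq = 171.6667 − 130 = 41.6667; wedge = 55 − 30 = 25.
Deadweight loss = ½ × 41.6667 × 25 = $520.83 thousand.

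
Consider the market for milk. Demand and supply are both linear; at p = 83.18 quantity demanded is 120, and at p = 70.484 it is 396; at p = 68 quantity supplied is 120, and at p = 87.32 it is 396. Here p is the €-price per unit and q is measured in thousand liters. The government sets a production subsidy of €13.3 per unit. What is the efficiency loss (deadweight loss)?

Demand slope = (70.484 − 83.18)/(396 − 120) = −0.046, so p = 88.7 − 0.046q.
Supply slope = (87.32 − 68)/(396 − 120) = 0.07, so p = 59.6 + 0.07q.
Competitive equilibrium: 88.7 − 0.046q = 59.6 + 0.07q → q* = 250.8621, p* = 77.1603.
The subsidy lowers effective supply by 13.3: p = 46.3 + 0.07q.
New quantity: 88.7 − 0.046q = 46.3 + 0.07q → q' = 365.5172.
Overproduction Δq = 365.5172 − 250.8621 = 114.6551; wedge = subsidy = 13.3.
Welfare loss = ½ × 114.6551 × 13.3 = €762.46 thousand.

€762.46 thousand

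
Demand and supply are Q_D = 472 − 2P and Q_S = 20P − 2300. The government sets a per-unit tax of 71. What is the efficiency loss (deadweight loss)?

In inverse form: demand P = 236 − 0.5Q, supply P = 115 + 0.05Q.
Competitive equilibrium: 236 − 0.5Q = 115 + 0.05Q → Q* = 220, P* = 126.
With the tax, the buyer price exceeds the seller price by 71: (236 − 0.5Q) − (115 + 0.05Q) = 71 → Q' = 90.9091.
ΔQ = 220 − 90.9091 = 129.0909; the wedge equals the tax, 71.
DWL = ½ × 129.0909 × 71 = 4582.73.

4582.73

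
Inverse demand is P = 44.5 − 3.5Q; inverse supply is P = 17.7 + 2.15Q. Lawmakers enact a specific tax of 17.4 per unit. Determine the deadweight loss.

Competitive equilibrium: 44.5 − 3.5Q = 17.7 + 2.15Q → Q* = 4.7434, P* = 27.8982.
With the tax, the buyer price exceeds the seller price by 17.4: (44.5 − 3.5Q) − (17.7 + 2.15Q) = 17.4 → Q' = 1.6637.
ΔQ = 4.7434 − 1.6637 = 3.0797; the wedge equals the tax, 17.4.
The triangle = ½ × 3.0797 × 17.4 = 26.79.

26.79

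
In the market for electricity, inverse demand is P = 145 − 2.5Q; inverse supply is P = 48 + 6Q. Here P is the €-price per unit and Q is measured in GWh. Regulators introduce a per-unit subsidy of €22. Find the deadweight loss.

Competitive equilibrium: 145 − 2.5Q = 48 + 6Q → Q* = 11.4118, P* = 116.4706.
The subsidy lowers effective supply by 22: P = 26 + 6Q.
New quantity: 145 − 2.5Q = 26 + 6Q → Q' = 14.
Overproduction ΔQ = 14 − 11.4118 = 2.5882; wedge = subsidy = 22.
Deadweight loss = ½ × 2.5882 × 22 = €28.47.

€28.47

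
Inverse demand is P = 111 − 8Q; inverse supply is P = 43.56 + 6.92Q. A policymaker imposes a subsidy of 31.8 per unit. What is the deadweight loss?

33.89

Competitive equilibrium: 111 − 8Q = 43.56 + 6.92Q → Q* = 4.5201, P* = 74.8391.
The subsidy lowers effective supply by 31.8: P = 11.76 + 6.92Q.
New quantity: 111 − 8Q = 11.76 + 6.92Q → Q' = 6.6515.
Overproduction ΔQ = 6.6515 − 4.5201 = 2.1314; wedge = subsidy = 31.8.
Deadweight loss = ½ × 2.1314 × 31.8 = 33.89.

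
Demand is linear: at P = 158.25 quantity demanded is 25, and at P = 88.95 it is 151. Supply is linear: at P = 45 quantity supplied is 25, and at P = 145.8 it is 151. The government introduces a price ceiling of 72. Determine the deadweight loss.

1696.89

Demand slope = (88.95 − 158.25)/(151 − 25) = −0.55, so P = 172 − 0.55Q.
Supply slope = (145.8 − 45)/(151 − 25) = 0.8, so P = 25 + 0.8Q.
Competitive equilibrium: 172 − 0.55Q = 25 + 0.8Q → Q* = 108.8889, P* = 112.1111.
At the ceiling P = 72, quantity supplied = (72 − 25)/0.8 = 58.75.
Willingness to pay at Q' = 58.75: 172 − 0.55·58.75 = 139.6875.
ΔQ = 108.8889 − 58.75 = 50.1389; wedge = 139.6875 − 72 = 67.6875.
DWL = ½ × 50.1389 × 67.6875 = 1696.89.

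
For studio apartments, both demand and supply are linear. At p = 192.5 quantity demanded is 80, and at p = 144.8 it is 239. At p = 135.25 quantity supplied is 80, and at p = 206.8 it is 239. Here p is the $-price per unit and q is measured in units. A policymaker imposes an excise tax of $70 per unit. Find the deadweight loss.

$3266.67

Demand slope = (144.8 − 192.5)/(239 − 80) = −0.3, so p = 216.5 − 0.3q.
Supply slope = (206.8 − 135.25)/(239 − 80) = 0.45, so p = 99.25 + 0.45q.
Competitive equilibrium: 216.5 − 0.3q = 99.25 + 0.45q → q* = 156.3333, p* = 169.6.
With the tax, the buyer price exceeds the seller price by 70: (216.5 − 0.3q) − (99.25 + 0.45q) = 70 → q' = 63.
Δq = 156.3333 − 63 = 93.3333; the wedge equals the tax, 70.
Deadweight loss = ½ × 93.3333 × 70 = $3266.67.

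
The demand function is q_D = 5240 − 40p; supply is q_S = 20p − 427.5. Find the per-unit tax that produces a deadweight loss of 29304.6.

In inverse form: demand p = 131 − 0.025q, supply p = 21.375 + 0.05q.
Competitive equilibrium: 131 − 0.025q = 21.375 + 0.05q → q* = 1461.6667, p* = 94.4583.
A tax t gives Δq = t/0.075 and wedge t, so DWL = t²/0.15.
t²/0.15 = 29304.6 → t² = 4395.69 → t = 66.3.

66.3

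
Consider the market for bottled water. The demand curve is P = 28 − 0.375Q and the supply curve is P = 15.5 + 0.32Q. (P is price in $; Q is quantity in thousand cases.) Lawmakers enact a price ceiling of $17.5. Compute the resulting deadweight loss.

Competitive equilibrium: 28 − 0.375Q = 15.5 + 0.32Q → Q* = 17.9856, P* = 21.2554.
At the ceiling P = 17.5, quantity supplied = (17.5 − 15.5)/0.32 = 6.25.
Willingness to pay at Q' = 6.25: 28 − 0.375·6.25 = 25.6563.
ΔQ = 17.9856 − 6.25 = 11.7356; wedge = 25.6563 − 17.5 = 8.1563.
DWL = ½ × 11.7356 × 8.1563 = $47.86 thousand.

$47.86 thousand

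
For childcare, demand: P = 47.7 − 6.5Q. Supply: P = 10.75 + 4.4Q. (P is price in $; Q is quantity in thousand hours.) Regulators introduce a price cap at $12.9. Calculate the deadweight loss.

Competitive equilibrium: 47.7 − 6.5Q = 10.75 + 4.4Q → Q* = 3.38991, P* = 25.6656.
At the ceiling P = 12.9, quantity supplied = (12.9 − 10.75)/4.4 = 0.48864.
Willingness to pay at Q' = 0.48864: 47.7 − 6.5·0.48864 = 44.52384.
ΔQ = 3.38991 − 0.48864 = 2.90127; wedge = 44.52384 − 12.9 = 31.62384.
Deadweight loss = ½ × 2.90127 × 31.62384 = $45.87 thousand.

$45.87 thousand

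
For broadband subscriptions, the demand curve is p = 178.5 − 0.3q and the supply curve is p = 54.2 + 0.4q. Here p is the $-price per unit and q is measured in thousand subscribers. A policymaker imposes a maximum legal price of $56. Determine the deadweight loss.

$10483.80 thousand

Competitive equilibrium: 178.5 − 0.3q = 54.2 + 0.4q → q* = 177.5714, p* = 125.2286.
At the ceiling p = 56, quantity supplied = (56 − 54.2)/0.4 = 4.5.
Willingness to pay at q' = 4.5: 178.5 − 0.3·4.5 = 177.15.
Δq = 177.5714 − 4.5 = 173.0714; wedge = 177.15 − 56 = 121.15.
Welfare loss = ½ × 173.0714 × 121.15 = $10483.80 thousand.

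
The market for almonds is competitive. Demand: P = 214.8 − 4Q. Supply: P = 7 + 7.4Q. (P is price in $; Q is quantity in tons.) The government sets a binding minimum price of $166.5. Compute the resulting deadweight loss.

$215.80

Competitive equilibrium: 214.8 − 4Q = 7 + 7.4Q → Q* = 18.2281, P* = 141.8877.
At the floor P = 166.5, quantity demanded = (214.8 − 166.5)/4 = 12.075.
Sellers' marginal cost at Q' = 12.075: 7 + 7.4·12.075 = 96.355.
ΔQ = 18.2281 − 12.075 = 6.1531; wedge = 166.5 − 96.355 = 70.145.
The triangle = ½ × 6.1531 × 70.145 = $215.80.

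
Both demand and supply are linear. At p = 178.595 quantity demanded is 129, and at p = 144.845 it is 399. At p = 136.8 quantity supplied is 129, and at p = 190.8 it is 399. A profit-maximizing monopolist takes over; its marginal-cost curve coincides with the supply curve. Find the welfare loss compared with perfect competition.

832.03

Demand slope = (144.845 − 178.595)/(399 − 129) = −0.125, so p = 194.72 − 0.125q.
Supply slope = (190.8 − 136.8)/(399 − 129) = 0.2, so p = 111 + 0.2q.
Competitive equilibrium: 194.72 − 0.125q = 111 + 0.2q → q* = 257.6, p* = 162.52.
Marginal revenue: MR = 194.72 − 0.25q. Set MR = MC: 194.72 − 0.25q = 111 + 0.2q → q_m = 186.0444.
Price p_m = 194.72 − 0.125·186.0444 = 171.4645; MC(q_m) = 111 + 0.2·186.0444 = 148.2089.
Competitive q* = 257.6, so Δq = 71.5556; wedge = 171.4645 − 148.2089 = 23.2556.
The triangle = ½ × 71.5556 × 23.2556 = 832.03.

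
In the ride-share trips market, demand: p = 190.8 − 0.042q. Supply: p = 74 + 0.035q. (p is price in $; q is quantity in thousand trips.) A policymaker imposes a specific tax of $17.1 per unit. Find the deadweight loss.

Competitive equilibrium: 190.8 − 0.042q = 74 + 0.035q → q* = 1516.8831, p* = 127.0909.
With the tax, the buyer price exceeds the seller price by 17.1: (190.8 − 0.042q) − (74 + 0.035q) = 17.1 → q' = 1294.8052.
Δq = 1516.8831 − 1294.8052 = 222.0779; the wedge equals the tax, 17.1.
The triangle = ½ × 222.0779 × 17.1 = $1898.77 thousand.

$1898.77 thousand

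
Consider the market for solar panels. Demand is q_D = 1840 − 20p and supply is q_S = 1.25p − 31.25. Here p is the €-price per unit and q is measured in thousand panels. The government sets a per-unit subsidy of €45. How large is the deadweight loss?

In inverse form: demand p = 92 − 0.05q, supply p = 25 + 0.8q.
Competitive equilibrium: 92 − 0.05q = 25 + 0.8q → q* = 78.8235, p* = 88.0588.
The subsidy lowers effective supply by 45: p = 0.8q − 20.
New quantity: 92 − 0.05q = 0.8q − 20 → q' = 131.7647.
Overproduction Δq = 131.7647 − 78.8235 = 52.9412; wedge = subsidy = 45.
The triangle = ½ × 52.9412 × 45 = €1191.18 thousand.

€1191.18 thousand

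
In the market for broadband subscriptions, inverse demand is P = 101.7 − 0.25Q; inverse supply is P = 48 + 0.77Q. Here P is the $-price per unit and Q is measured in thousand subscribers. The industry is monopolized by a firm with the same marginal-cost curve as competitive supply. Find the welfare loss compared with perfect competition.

$54.78 thousand

Competitive equilibrium: 101.7 − 0.25Q = 48 + 0.77Q → Q* = 52.6471, P* = 88.5382.
Marginal revenue: MR = 101.7 − 0.5Q. Set MR = MC: 101.7 − 0.5Q = 48 + 0.77Q → Q_m = 42.2835.
Price P_m = 101.7 − 0.25·42.2835 = 91.1291; MC(Q_m) = 48 + 0.77·42.2835 = 80.5583.
Competitive Q* = 52.6471, so ΔQ = 10.3636; wedge = 91.1291 − 80.5583 = 10.5708.
Welfare loss = ½ × 10.3636 × 10.5708 = $54.78 thousand.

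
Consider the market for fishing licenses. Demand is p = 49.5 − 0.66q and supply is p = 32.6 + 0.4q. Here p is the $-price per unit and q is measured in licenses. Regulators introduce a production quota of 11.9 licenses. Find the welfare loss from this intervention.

$8.66

Competitive equilibrium: 49.5 − 0.66q = 32.6 + 0.4q → q* = 15.943396, p* = 38.977358.
At q = 11.9: demand price = 49.5 − 0.66·11.9 = 41.646; supply price = 32.6 + 0.4·11.9 = 37.36.
Δq = 15.943396 − 11.9 = 4.043396; wedge = 41.646 − 37.36 = 4.286.
The triangle = ½ × 4.043396 × 4.286 = $8.66.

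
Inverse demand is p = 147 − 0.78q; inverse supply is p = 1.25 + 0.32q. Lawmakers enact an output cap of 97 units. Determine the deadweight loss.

Competitive equilibrium: 147 − 0.78q = 1.25 + 0.32q → q* = 132.5, p* = 43.65.
At q = 97: demand price = 147 − 0.78·97 = 71.34; supply price = 1.25 + 0.32·97 = 32.29.
Δq = 132.5 − 97 = 35.5; wedge = 71.34 − 32.29 = 39.05.
Welfare loss = ½ × 35.5 × 39.05 = 693.14.

693.14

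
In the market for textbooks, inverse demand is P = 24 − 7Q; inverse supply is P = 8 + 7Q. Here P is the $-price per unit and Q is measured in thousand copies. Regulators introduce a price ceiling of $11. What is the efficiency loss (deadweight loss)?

Competitive equilibrium: 24 − 7Q = 8 + 7Q → Q* = 1.1429, P* = 16.
At the ceiling P = 11, quantity supplied = (11 − 8)/7 = 0.4286.
Willingness to pay at Q' = 0.4286: 24 − 7·0.4286 = 20.9998.
ΔQ = 1.1429 − 0.4286 = 0.7143; wedge = 20.9998 − 11 = 9.9998.
The triangle = ½ × 0.7143 × 9.9998 = $3.57 thousand.

$3.57 thousand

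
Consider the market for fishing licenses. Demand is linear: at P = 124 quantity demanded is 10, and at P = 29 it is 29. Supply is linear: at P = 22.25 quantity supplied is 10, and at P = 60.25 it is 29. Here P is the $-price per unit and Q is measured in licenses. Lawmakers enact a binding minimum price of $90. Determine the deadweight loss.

$209.44

Demand slope = (29 − 124)/(29 − 10) = −5, so P = 174 − 5Q.
Supply slope = (60.25 − 22.25)/(29 − 10) = 2, so P = 2.25 + 2Q.
Competitive equilibrium: 174 − 5Q = 2.25 + 2Q → Q* = 24.5357, P* = 51.3214.
At the floor P = 90, quantity demanded = (174 − 90)/5 = 16.8.
Sellers' marginal cost at Q' = 16.8: 2.25 + 2·16.8 = 35.85.
ΔQ = 24.5357 − 16.8 = 7.7357; wedge = 90 − 35.85 = 54.15.
Deadweight loss = ½ × 7.7357 × 54.15 = $209.44.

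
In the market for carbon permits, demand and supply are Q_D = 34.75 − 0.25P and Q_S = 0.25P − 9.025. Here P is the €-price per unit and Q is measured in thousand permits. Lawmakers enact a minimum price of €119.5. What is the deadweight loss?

In inverse form: demand P = 139 − 4Q, supply P = 36.1 + 4Q.
Competitive equilibrium: 139 − 4Q = 36.1 + 4Q → Q* = 12.8625, P* = 87.55.
At the floor P = 119.5, quantity demanded = (139 − 119.5)/4 = 4.875.
Sellers' marginal cost at Q' = 4.875: 36.1 + 4·4.875 = 55.6.
ΔQ = 12.8625 − 4.875 = 7.9875; wedge = 119.5 − 55.6 = 63.9.
Deadweight loss = ½ × 7.9875 × 63.9 = €255.20 thousand.

€255.20 thousand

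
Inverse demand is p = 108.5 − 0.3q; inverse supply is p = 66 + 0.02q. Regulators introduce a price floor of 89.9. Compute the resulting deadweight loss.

Competitive equilibrium: 108.5 − 0.3q = 66 + 0.02q → q* = 132.8125, p* = 68.6563.
At the floor p = 89.9, quantity demanded = (108.5 − 89.9)/0.3 = 62.
Sellers' marginal cost at q' = 62: 66 + 0.02·62 = 67.24.
Δq = 132.8125 − 62 = 70.8125; wedge = 89.9 − 67.24 = 22.66.
Welfare loss = ½ × 70.8125 × 22.66 = 802.31.

802.31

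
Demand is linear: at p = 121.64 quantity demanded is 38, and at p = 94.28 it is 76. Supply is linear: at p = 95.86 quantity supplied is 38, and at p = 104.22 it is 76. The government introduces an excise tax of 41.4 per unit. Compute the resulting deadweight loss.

Demand slope = (94.28 − 121.64)/(76 − 38) = −0.72, so p = 149 − 0.72q.
Supply slope = (104.22 − 95.86)/(76 − 38) = 0.22, so p = 87.5 + 0.22q.
Competitive equilibrium: 149 − 0.72q = 87.5 + 0.22q → q* = 65.4255, p* = 101.8936.
With the tax, the buyer price exceeds the seller price by 41.4: (149 − 0.72q) − (87.5 + 0.22q) = 41.4 → q' = 21.383.
Δq = 65.4255 − 21.383 = 44.0425; the wedge equals the tax, 41.4.
Deadweight loss = ½ × 44.0425 × 41.4 = 911.68.

911.68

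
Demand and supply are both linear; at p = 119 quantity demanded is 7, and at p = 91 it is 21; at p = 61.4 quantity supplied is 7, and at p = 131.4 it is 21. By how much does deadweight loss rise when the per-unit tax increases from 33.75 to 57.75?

156.86

Demand slope = (91 − 119)/(21 − 7) = −2, so p = 133 − 2q.
Supply slope = (131.4 − 61.4)/(21 − 7) = 5, so p = 26.4 + 5q.
Competitive equilibrium: 133 − 2q = 26.4 + 5q → q* = 15.2286, p* = 102.5429.
For a per-unit tax t: Δq = t/7, so DWL = ½·t·(t/7) = t²/14.
At t = 33.75: DWL = 81.362. At t = 57.75: DWL = 238.219.
Increase = 238.219 − 81.362 = 156.86.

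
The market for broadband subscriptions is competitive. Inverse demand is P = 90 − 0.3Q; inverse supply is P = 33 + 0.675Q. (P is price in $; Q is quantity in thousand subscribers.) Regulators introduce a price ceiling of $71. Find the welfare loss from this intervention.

$2.29 thousand

Competitive equilibrium: 90 − 0.3Q = 33 + 0.675Q → Q* = 58.4615, P* = 72.4615.
At the ceiling P = 71, quantity supplied = (71 − 33)/0.675 = 56.2963.
Willingness to pay at Q' = 56.2963: 90 − 0.3·56.2963 = 73.1111.
ΔQ = 58.4615 − 56.2963 = 2.1652; wedge = 73.1111 − 71 = 2.1111.
DWL = ½ × 2.1652 × 2.1111 = $2.29 thousand.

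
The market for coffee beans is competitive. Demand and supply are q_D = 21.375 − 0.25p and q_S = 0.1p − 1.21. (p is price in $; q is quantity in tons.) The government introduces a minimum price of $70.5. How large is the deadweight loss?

$15.60

In inverse form: demand p = 85.5 − 4q, supply p = 12.1 + 10q.
Competitive equilibrium: 85.5 − 4q = 12.1 + 10q → q* = 5.2429, p* = 64.5286.
At the floor p = 70.5, quantity demanded = (85.5 − 70.5)/4 = 3.75.
Sellers' marginal cost at q' = 3.75: 12.1 + 10·3.75 = 49.6.
Δq = 5.2429 − 3.75 = 1.4929; wedge = 70.5 − 49.6 = 20.9.
Welfare loss = ½ × 1.4929 × 20.9 = $15.60.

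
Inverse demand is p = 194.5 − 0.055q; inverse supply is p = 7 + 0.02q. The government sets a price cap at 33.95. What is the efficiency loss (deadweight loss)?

49809.61

Competitive equilibrium: 194.5 − 0.055q = 7 + 0.02q → q* = 2500, p* = 57.
At the ceiling p = 33.95, quantity supplied = (33.95 − 7)/0.02 = 1347.5.
Willingness to pay at q' = 1347.5: 194.5 − 0.055·1347.5 = 120.3875.
Δq = 2500 − 1347.5 = 1152.5; wedge = 120.3875 − 33.95 = 86.4375.
The triangle = ½ × 1152.5 × 86.4375 = 49809.61.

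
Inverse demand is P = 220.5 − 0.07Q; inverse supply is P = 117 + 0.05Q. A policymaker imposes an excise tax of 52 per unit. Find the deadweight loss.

11266.67

Competitive equilibrium: 220.5 − 0.07Q = 117 + 0.05Q → Q* = 862.5, P* = 160.125.
With the tax, the buyer price exceeds the seller price by 52: (220.5 − 0.07Q) − (117 + 0.05Q) = 52 → Q' = 429.1667.
ΔQ = 862.5 − 429.1667 = 433.3333; the wedge equals the tax, 52.
Welfare loss = ½ × 433.3333 × 52 = 11266.67.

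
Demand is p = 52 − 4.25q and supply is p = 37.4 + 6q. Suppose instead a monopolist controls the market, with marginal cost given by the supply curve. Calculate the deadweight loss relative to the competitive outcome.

0.89

Competitive equilibrium: 52 − 4.25q = 37.4 + 6q → q* = 1.4244, p* = 45.9463.
Marginal revenue: MR = 52 − 8.5q. Set MR = MC: 52 − 8.5q = 37.4 + 6q → q_m = 1.0069.
Price p_m = 52 − 4.25·1.0069 = 47.7207; MC(q_m) = 37.4 + 6·1.0069 = 43.4414.
Competitive q* = 1.4244, so Δq = 0.4175; wedge = 47.7207 − 43.4414 = 4.2793.
The triangle = ½ × 0.4175 × 4.2793 = 0.89.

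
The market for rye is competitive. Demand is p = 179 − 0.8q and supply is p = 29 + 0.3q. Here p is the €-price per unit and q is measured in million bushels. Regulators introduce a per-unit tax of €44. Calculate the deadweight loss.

Competitive equilibrium: 179 − 0.8q = 29 + 0.3q → q* = 136.3636, p* = 69.9091.
With the tax, the buyer price exceeds the seller price by 44: (179 − 0.8q) − (29 + 0.3q) = 44 → q' = 96.3636.
Δq = 136.3636 − 96.3636 = 40; the wedge equals the tax, 44.
Welfare loss = ½ × 40 × 44 = €880 million.

€880 million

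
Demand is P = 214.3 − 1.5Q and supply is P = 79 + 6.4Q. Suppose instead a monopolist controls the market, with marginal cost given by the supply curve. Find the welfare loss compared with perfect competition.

Competitive equilibrium: 214.3 − 1.5Q = 79 + 6.4Q → Q* = 17.1266, P* = 188.6101.
Marginal revenue: MR = 214.3 − 3Q. Set MR = MC: 214.3 − 3Q = 79 + 6.4Q → Q_m = 14.3936.
Price P_m = 214.3 − 1.5·14.3936 = 192.7096; MC(Q_m) = 79 + 6.4·14.3936 = 171.119.
Competitive Q* = 17.1266, so ΔQ = 2.733; wedge = 192.7096 − 171.119 = 21.5906.
The triangle = ½ × 2.733 × 21.5906 = 29.50.

29.50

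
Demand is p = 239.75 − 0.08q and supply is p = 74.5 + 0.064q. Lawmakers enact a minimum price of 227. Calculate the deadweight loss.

Competitive equilibrium: 239.75 − 0.08q = 74.5 + 0.064q → q* = 1147.5694, p* = 147.9444.
At the floor p = 227, quantity demanded = (239.75 − 227)/0.08 = 159.375.
Sellers' marginal cost at q' = 159.375: 74.5 + 0.064·159.375 = 84.7.
Δq = 1147.5694 − 159.375 = 988.1944; wedge = 227 − 84.7 = 142.3.
The triangle = ½ × 988.1944 × 142.3 = 70310.03.

70310.03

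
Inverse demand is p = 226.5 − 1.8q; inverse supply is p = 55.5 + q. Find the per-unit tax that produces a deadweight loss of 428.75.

Competitive equilibrium: 226.5 − 1.8q = 55.5 + q → q* = 61.0714, p* = 116.5714.
A tax t gives Δq = t/2.8 and wedge t, so DWL = t²/5.6.
t²/5.6 = 428.75 → t² = 2401 → t = 49.

49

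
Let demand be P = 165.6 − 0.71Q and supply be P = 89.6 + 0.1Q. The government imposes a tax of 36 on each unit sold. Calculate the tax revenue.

Competitive equilibrium: 165.6 − 0.71Q = 89.6 + 0.1Q → Q* = 93.8272, P* = 98.9827.
With the tax, the buyer price exceeds the seller price by 36: (165.6 − 0.71Q) − (89.6 + 0.1Q) = 36 → Q' = 49.3827.
Tax revenue = 36 × 49.3827 = 1777.78.

1777.78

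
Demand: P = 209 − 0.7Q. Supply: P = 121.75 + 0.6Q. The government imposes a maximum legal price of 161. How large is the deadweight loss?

1.88

Competitive equilibrium: 209 − 0.7Q = 121.75 + 0.6Q → Q* = 67.1154, P* = 162.0192.
At the ceiling P = 161, quantity supplied = (161 − 121.75)/0.6 = 65.4167.
Willingness to pay at Q' = 65.4167: 209 − 0.7·65.4167 = 163.2083.
ΔQ = 67.1154 − 65.4167 = 1.6987; wedge = 163.2083 − 161 = 2.2083.
The triangle = ½ × 1.6987 × 2.2083 = 1.88.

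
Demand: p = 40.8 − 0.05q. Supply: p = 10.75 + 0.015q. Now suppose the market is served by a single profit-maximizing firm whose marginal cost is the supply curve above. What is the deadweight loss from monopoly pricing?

Competitive equilibrium: 40.8 − 0.05q = 10.75 + 0.015q → q* = 462.30769, p* = 17.68462.
Marginal revenue: MR = 40.8 − 0.1q. Set MR = MC: 40.8 − 0.1q = 10.75 + 0.015q → q_m = 261.30435.
Price p_m = 40.8 − 0.05·261.30435 = 27.73478; MC(q_m) = 10.75 + 0.015·261.30435 = 14.66957.
Competitive q* = 462.30769, so Δq = 201.00334; wedge = 27.73478 − 14.66957 = 13.06521.
Welfare loss = ½ × 201.00334 × 13.06521 = 1313.08.

1313.08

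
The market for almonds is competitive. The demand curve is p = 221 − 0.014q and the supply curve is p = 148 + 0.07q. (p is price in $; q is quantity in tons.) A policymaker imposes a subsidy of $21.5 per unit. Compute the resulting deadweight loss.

Competitive equilibrium: 221 − 0.014q = 148 + 0.07q → q* = 869.0476, p* = 208.8333.
The subsidy lowers effective supply by 21.5: p = 126.5 + 0.07q.
New quantity: 221 − 0.014q = 126.5 + 0.07q → q' = 1125.
Overproduction Δq = 1125 − 869.0476 = 255.9524; wedge = subsidy = 21.5.
The triangle = ½ × 255.9524 × 21.5 = $2751.49.

$2751.49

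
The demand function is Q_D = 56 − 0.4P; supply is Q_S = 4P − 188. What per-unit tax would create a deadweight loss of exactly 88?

In inverse form: demand P = 140 − 2.5Q, supply P = 47 + 0.25Q.
Competitive equilibrium: 140 − 2.5Q = 47 + 0.25Q → Q* = 33.8182, P* = 55.4545.
A tax t gives ΔQ = t/2.75 and wedge t, so DWL = t²/5.5.
t²/5.5 = 88 → t² = 484 → t = 22.

22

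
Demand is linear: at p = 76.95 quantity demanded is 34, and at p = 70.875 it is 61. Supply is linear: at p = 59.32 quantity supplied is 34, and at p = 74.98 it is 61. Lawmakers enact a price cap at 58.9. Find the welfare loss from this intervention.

Demand slope = (70.875 − 76.95)/(61 − 34) = −0.225, so p = 84.6 − 0.225q.
Supply slope = (74.98 − 59.32)/(61 − 34) = 0.58, so p = 39.6 + 0.58q.
Competitive equilibrium: 84.6 − 0.225q = 39.6 + 0.58q → q* = 55.9006, p* = 72.0224.
At the ceiling p = 58.9, quantity supplied = (58.9 − 39.6)/0.58 = 33.2759.
Willingness to pay at q' = 33.2759: 84.6 − 0.225·33.2759 = 77.1129.
Δq = 55.9006 − 33.2759 = 22.6247; wedge = 77.1129 − 58.9 = 18.2129.
Welfare loss = ½ × 22.6247 × 18.2129 = 206.03.

206.03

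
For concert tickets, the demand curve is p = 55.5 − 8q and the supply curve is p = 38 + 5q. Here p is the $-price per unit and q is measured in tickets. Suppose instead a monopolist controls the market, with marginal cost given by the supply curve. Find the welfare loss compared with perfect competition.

$1.71

Competitive equilibrium: 55.5 − 8q = 38 + 5q → q* = 1.3462, p* = 44.7308.
Marginal revenue: MR = 55.5 − 16q. Set MR = MC: 55.5 − 16q = 38 + 5q → q_m = 0.8333.
Price p_m = 55.5 − 8·0.8333 = 48.8336; MC(q_m) = 38 + 5·0.8333 = 42.1665.
Competitive q* = 1.3462, so Δq = 0.5129; wedge = 48.8336 − 42.1665 = 6.6671.
Deadweight loss = ½ × 0.5129 × 6.6671 = $1.71.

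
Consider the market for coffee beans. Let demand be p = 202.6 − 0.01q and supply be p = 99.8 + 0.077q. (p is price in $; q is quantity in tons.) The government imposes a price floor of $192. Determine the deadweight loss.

$643.31

Competitive equilibrium: 202.6 − 0.01q = 99.8 + 0.077q → q* = 1181.6092, p* = 190.7839.
At the floor p = 192, quantity demanded = (202.6 − 192)/0.01 = 1060.
Sellers' marginal cost at q' = 1060: 99.8 + 0.077·1060 = 181.42.
Δq = 1181.6092 − 1060 = 121.6092; wedge = 192 − 181.42 = 10.58.
DWL = ½ × 121.6092 × 10.58 = $643.31.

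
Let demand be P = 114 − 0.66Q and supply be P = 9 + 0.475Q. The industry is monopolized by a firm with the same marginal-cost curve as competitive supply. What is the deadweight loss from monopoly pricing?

Competitive equilibrium: 114 − 0.66Q = 9 + 0.475Q → Q* = 92.511, P* = 52.9427.
Marginal revenue: MR = 114 − 1.32Q. Set MR = MC: 114 − 1.32Q = 9 + 0.475Q → Q_m = 58.4958.
Price P_m = 114 − 0.66·58.4958 = 75.3928; MC(Q_m) = 9 + 0.475·58.4958 = 36.7855.
Competitive Q* = 92.511, so ΔQ = 34.0152; wedge = 75.3928 − 36.7855 = 38.6073.
The triangle = ½ × 34.0152 × 38.6073 = 656.62.

656.62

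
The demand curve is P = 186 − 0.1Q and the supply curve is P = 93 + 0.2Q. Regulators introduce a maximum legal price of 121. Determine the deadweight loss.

Competitive equilibrium: 186 − 0.1Q = 93 + 0.2Q → Q* = 310, P* = 155.
At the ceiling P = 121, quantity supplied = (121 − 93)/0.2 = 140.
Willingness to pay at Q' = 140: 186 − 0.1·140 = 172.
ΔQ = 310 − 140 = 170; wedge = 172 − 121 = 51.
Welfare loss = ½ × 170 × 51 = 4335.

4335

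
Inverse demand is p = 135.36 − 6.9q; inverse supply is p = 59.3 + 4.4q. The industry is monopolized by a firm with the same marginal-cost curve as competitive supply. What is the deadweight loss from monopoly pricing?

Competitive equilibrium: 135.36 − 6.9q = 59.3 + 4.4q → q* = 6.731, p* = 88.9163.
Marginal revenue: MR = 135.36 − 13.8q. Set MR = MC: 135.36 − 13.8q = 59.3 + 4.4q → q_m = 4.1791.
Price p_m = 135.36 − 6.9·4.1791 = 106.5242; MC(q_m) = 59.3 + 4.4·4.1791 = 77.688.
Competitive q* = 6.731, so Δq = 2.5519; wedge = 106.5242 − 77.688 = 28.8362.
Welfare loss = ½ × 2.5519 × 28.8362 = 36.79.

36.79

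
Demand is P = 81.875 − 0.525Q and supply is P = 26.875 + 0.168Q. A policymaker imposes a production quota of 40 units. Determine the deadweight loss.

Competitive equilibrium: 81.875 − 0.525Q = 26.875 + 0.168Q → Q* = 79.3651, P* = 40.2083.
At Q = 40: demand price = 81.875 − 0.525·40 = 60.875; supply price = 26.875 + 0.168·40 = 33.595.
ΔQ = 79.3651 − 40 = 39.3651; wedge = 60.875 − 33.595 = 27.28.
The triangle = ½ × 39.3651 × 27.28 = 536.94.

536.94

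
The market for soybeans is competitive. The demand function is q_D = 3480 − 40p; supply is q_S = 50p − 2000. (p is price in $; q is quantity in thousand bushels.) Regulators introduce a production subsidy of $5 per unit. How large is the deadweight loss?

$277.78 thousand

In inverse form: demand p = 87 − 0.025q, supply p = 40 + 0.02q.
Competitive equilibrium: 87 − 0.025q = 40 + 0.02q → q* = 1044.4444, p* = 60.8889.
The subsidy lowers effective supply by 5: p = 35 + 0.02q.
New quantity: 87 − 0.025q = 35 + 0.02q → q' = 1155.5556.
Overproduction Δq = 1155.5556 − 1044.4444 = 111.1112; wedge = subsidy = 5.
Welfare loss = ½ × 111.1112 × 5 = $277.78 thousand.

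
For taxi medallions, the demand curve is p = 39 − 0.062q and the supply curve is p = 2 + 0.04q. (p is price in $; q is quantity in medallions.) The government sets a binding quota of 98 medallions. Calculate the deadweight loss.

$3574.59

Competitive equilibrium: 39 − 0.062q = 2 + 0.04q → q* = 362.7451, p* = 16.5098.
At q = 98: demand price = 39 − 0.062·98 = 32.924; supply price = 2 + 0.04·98 = 5.92.
Δq = 362.7451 − 98 = 264.7451; wedge = 32.924 − 5.92 = 27.004.
Welfare loss = ½ × 264.7451 × 27.004 = $3574.59.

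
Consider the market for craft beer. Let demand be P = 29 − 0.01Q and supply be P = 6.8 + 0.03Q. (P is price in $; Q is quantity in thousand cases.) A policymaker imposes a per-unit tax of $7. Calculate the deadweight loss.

$612.50 thousand

Competitive equilibrium: 29 − 0.01Q = 6.8 + 0.03Q → Q* = 555, P* = 23.45.
With the tax, the buyer price exceeds the seller price by 7: (29 − 0.01Q) − (6.8 + 0.03Q) = 7 → Q' = 380.
ΔQ = 555 − 380 = 175; the wedge equals the tax, 7.
The triangle = ½ × 175 × 7 = $612.50 thousand.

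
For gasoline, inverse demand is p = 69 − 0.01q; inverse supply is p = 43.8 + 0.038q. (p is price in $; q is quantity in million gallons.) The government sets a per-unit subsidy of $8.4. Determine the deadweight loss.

$735 million

Competitive equilibrium: 69 − 0.01q = 43.8 + 0.038q → q* = 525, p* = 63.75.
The subsidy lowers effective supply by 8.4: p = 35.4 + 0.038q.
New quantity: 69 − 0.01q = 35.4 + 0.038q → q' = 700.
Overproduction Δq = 700 − 525 = 175; wedge = subsidy = 8.4.
DWL = ½ × 175 × 8.4 = $735 million.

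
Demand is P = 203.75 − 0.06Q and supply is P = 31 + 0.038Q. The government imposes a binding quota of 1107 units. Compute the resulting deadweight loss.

Competitive equilibrium: 203.75 − 0.06Q = 31 + 0.038Q → Q* = 1762.7551, P* = 97.9847.
At Q = 1107: demand price = 203.75 − 0.06·1107 = 137.33; supply price = 31 + 0.038·1107 = 73.066.
ΔQ = 1762.7551 − 1107 = 655.7551; wedge = 137.33 − 73.066 = 64.264.
DWL = ½ × 655.7551 × 64.264 = 21070.72.

21070.72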